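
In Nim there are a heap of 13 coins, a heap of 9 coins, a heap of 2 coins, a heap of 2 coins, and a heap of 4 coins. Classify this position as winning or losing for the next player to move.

Losing position

In binary:
  1101  (13)
  1001  (9)
  0010  (2)
  0010  (2)
  0100  (4)
  ----
  0000  (0)
The nim-sum is 0, so this is a P-position: the player to move is in a losing position under optimal play.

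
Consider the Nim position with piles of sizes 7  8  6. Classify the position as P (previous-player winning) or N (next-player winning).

N-position

Bitwise XOR of the heap sizes:
  0111  (7)
  1000  (8)
  0110  (6)
  ----
  1001  (9)
The nim-sum is 9 ≠ 0, so this is an N-position: the player to move can win.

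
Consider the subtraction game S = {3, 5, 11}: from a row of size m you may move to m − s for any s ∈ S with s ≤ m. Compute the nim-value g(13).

Compute g(0), g(1), … for moves {3, 5, 11}:
g(0) = mex{} = 0
g(1) = mex{} = 0
g(2) = mex{} = 0
g(3) = mex{0} = 1
g(4) = mex{0} = 1
g(5) = mex{0} = 1
g(6) = mex{0,1} = 2
g(7) = mex{0,1} = 2
g(8) = mex{1} = 0
g(9) = mex{1,2} = 0
g(10) = mex{1,2} = 0
g(11) = mex{0,2} = 1
g(12) = mex{0,2} = 1
g(13) = mex{0} = 1
So g(13) = 1.

1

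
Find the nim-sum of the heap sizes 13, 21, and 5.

Compute the nim-sum pairwise:
13 ⊕ 21 = 24
24 ⊕ 5 = 29

29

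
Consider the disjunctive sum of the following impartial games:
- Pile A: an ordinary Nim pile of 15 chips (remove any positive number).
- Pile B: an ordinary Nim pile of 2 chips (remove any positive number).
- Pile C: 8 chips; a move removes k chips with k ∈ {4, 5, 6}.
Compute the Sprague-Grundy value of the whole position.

15

Pile A is a plain Nim pile of size 15, so its Grundy value is 15.
Pile B is a plain Nim pile of size 2, so its Grundy value is 2.
Grundy values for pile C (subtraction set {4, 5, 6}):
k:     0  1  2  3  4  5  6  7  8
g(k):  0  0  0  0  1  1  1  1  2
So g(8) = 2.
The value of a disjunctive sum is the nim-sum of the parts.
Combined value = 15 XOR 2 XOR 2 = 15.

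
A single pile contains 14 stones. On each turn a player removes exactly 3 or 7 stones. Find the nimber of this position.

Grundy values for subtraction set {3, 7}:
g(0) = mex{} = 0
g(1) = mex{} = 0
g(2) = mex{} = 0
g(3) = mex{0} = 1
g(4) = mex{0} = 1
g(5) = mex{0} = 1
g(6) = mex{1} = 0
g(7) = mex{0,1} = 2
g(8) = mex{0,1} = 2
g(9) = mex{0} = 1
g(10) = mex{1,2} = 0
g(11) = mex{1,2} = 0
g(12) = mex{1} = 0
g(13) = mex{0} = 1
g(14) = mex{0,2} = 1
So g(14) = 1.

1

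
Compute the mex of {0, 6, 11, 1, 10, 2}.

3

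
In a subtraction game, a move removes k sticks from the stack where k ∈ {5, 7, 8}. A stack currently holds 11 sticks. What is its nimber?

Build the Grundy sequence with g(k) = mex{g(k−s) : s ∈ {5, 7, 8}, s ≤ k}:
k:     0  1  2  3  4  5  6  7  8  9 10 11
g(k):  0  0  0  0  0  1  1  1  1  1  2  2
So g(11) = 2.

2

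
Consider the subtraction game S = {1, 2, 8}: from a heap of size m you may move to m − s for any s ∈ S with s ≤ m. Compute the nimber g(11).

Grundy values for subtraction set {1, 2, 8}:
g(0) = mex{} = 0
g(1) = mex{0} = 1
g(2) = mex{0,1} = 2
g(3) = mex{1,2} = 0
g(4) = mex{0,2} = 1
g(5) = mex{0,1} = 2
g(6) = mex{1,2} = 0
g(7) = mex{0,2} = 1
g(8) = mex{0,1} = 2
g(9) = mex{1,2} = 0
g(10) = mex{0,2} = 1
g(11) = mex{0,1} = 2
So g(11) = 2.

2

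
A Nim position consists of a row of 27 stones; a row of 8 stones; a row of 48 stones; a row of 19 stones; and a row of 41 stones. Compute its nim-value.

Bitwise XOR of the heap sizes:
  011011  (27)
  001000  (8)
  110000  (48)
  010011  (19)
  101001  (41)
  ------
  011001  (25)

25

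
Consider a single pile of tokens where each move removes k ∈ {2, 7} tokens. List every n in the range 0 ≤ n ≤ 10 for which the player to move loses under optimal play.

0, 1, 4, 5, 9, 10

Build the Grundy sequence with g(k) = mex{g(k−s) : s ∈ {2, 7}, s ≤ k}:
g(0) = mex{} = 0
g(1) = mex{} = 0
g(2) = mex{0} = 1
g(3) = mex{0} = 1
g(4) = mex{1} = 0
g(5) = mex{1} = 0
g(6) = mex{0} = 1
g(7) = mex{0} = 1
g(8) = mex{0,1} = 2
g(9) = mex{1} = 0
g(10) = mex{1,2} = 0
The P-positions (g = 0) in 0..10 are 0, 1, 4, 5, 9, 10.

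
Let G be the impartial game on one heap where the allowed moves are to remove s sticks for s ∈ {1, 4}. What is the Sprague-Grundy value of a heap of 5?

Build the Grundy sequence with g(k) = mex{g(k−s) : s ∈ {1, 4}, s ≤ k}:
k:     0  1  2  3  4  5
g(k):  0  1  0  1  2  0
So g(5) = 0.

0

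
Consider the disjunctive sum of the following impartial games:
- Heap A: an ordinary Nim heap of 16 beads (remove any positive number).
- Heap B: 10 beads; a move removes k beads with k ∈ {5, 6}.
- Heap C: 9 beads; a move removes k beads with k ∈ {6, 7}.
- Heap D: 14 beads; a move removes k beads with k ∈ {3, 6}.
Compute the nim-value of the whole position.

18

Heap A is a plain Nim heap of size 16, so its Grundy value is 16.
Grundy values for heap B (subtraction set {5, 6}):
g(0) = mex{} = 0
g(1) = mex{} = 0
g(2) = mex{} = 0
g(3) = mex{} = 0
g(4) = mex{} = 0
g(5) = mex{0} = 1
g(6) = mex{0} = 1
g(7) = mex{0} = 1
g(8) = mex{0} = 1
g(9) = mex{0} = 1
g(10) = mex{0,1} = 2
So g(10) = 2.
Build the Grundy sequence for heap C with g(k) = mex{g(k−s) : s ∈ {6, 7}, s ≤ k}:
g(0) = mex{} = 0
g(1) = mex{} = 0
g(2) = mex{} = 0
g(3) = mex{} = 0
g(4) = mex{} = 0
g(5) = mex{} = 0
g(6) = mex{0} = 1
g(7) = mex{0} = 1
g(8) = mex{0} = 1
g(9) = mex{0} = 1
So g(9) = 1.
Build the Grundy sequence for heap D with g(k) = mex{g(k−s) : s ∈ {3, 6}, s ≤ k}:
g(0) = mex{} = 0
g(1) = mex{} = 0
g(2) = mex{} = 0
g(3) = mex{0} = 1
g(4) = mex{0} = 1
g(5) = mex{0} = 1
g(6) = mex{0,1} = 2
g(7) = mex{0,1} = 2
g(8) = mex{0,1} = 2
g(9) = mex{1,2} = 0
g(10) = mex{1,2} = 0
g(11) = mex{1,2} = 0
g(12) = mex{0,2} = 1
g(13) = mex{0,2} = 1
g(14) = mex{0,2} = 1
So g(14) = 1.
By the Sprague-Grundy theorem, the Grundy value of a sum of independent games is the XOR of the component values.
Combined value = 16 ⊕ 2 ⊕ 1 ⊕ 1 = 18.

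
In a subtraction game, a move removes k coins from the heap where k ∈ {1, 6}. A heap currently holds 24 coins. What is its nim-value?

Grundy values for subtraction set {1, 6}:
k:     0  1  2  3  4  5  6  7  8  9 10 11 12 13 14 15 16 17 18 19 20 21 22 23 24
g(k):  0  1  0  1  0  1  2  0  1  0  1  0  1  2  0  1  0  1  0  1  2  0  1  0  1
So g(24) = 1.

1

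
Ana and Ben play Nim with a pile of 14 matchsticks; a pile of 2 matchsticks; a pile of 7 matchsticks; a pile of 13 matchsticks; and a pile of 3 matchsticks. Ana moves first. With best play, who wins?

Ana wins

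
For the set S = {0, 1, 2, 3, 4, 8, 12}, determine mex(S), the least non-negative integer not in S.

The values 0, 1, 2, 3, 4 are all present; 5 is the first non-negative integer missing from the set.

5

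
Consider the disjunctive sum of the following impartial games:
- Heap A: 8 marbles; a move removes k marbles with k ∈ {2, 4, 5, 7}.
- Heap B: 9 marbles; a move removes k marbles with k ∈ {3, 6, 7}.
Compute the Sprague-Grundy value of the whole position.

7

Build the Grundy sequence for heap A with g(k) = mex{g(k−s) : s ∈ {2, 4, 5, 7}, s ≤ k}:
g(0) = mex{} = 0
g(1) = mex{} = 0
g(2) = mex{0} = 1
g(3) = mex{0} = 1
g(4) = mex{0,1} = 2
g(5) = mex{0,1} = 2
g(6) = mex{0,1,2} = 3
g(7) = mex{0,1,2} = 3
g(8) = mex{0,1,2,3} = 4
So g(8) = 4.
Build the Grundy sequence for heap B with g(k) = mex{g(k−s) : s ∈ {3, 6, 7}, s ≤ k}:
k:     0  1  2  3  4  5  6  7  8  9
g(k):  0  0  0  1  1  1  2  2  2  3
So g(9) = 3.
By the Sprague-Grundy theorem, the Grundy value of a sum of independent games is the XOR of the component values.
Combined value = 4 ⊕ 3 = 7.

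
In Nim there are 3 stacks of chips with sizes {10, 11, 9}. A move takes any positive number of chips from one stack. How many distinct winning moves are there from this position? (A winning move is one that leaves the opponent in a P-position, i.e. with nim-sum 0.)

Nim-sum: 10 ⊕ 11 ⊕ 9 = 8.
The overall nim-sum is X = 8. A stack of size p has a winning move iff p XOR X < p (reduce it to p XOR X).
  10: 10 XOR 8 = 2 < 10 — winning move (to 2).
  11: 11 XOR 8 = 3 < 11 — winning move (to 3).
  9: 9 XOR 8 = 1 < 9 — winning move (to 1).
That gives 3 winning moves.

3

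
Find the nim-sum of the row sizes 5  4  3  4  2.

Nim-sum: 5 ^ 4 ^ 3 ^ 4 ^ 2 = 4.

4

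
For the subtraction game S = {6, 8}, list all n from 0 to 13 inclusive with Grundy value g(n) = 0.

0, 1, 2, 3, 4, 5

Build the Grundy sequence with g(k) = mex{g(k−s) : s ∈ {6, 8}, s ≤ k}:
g(0) = mex{} = 0
g(1) = mex{} = 0
g(2) = mex{} = 0
g(3) = mex{} = 0
g(4) = mex{} = 0
g(5) = mex{} = 0
g(6) = mex{0} = 1
g(7) = mex{0} = 1
g(8) = mex{0} = 1
g(9) = mex{0} = 1
g(10) = mex{0} = 1
g(11) = mex{0} = 1
g(12) = mex{0,1} = 2
g(13) = mex{0,1} = 2
The P-positions (g = 0) in 0..13 are 0, 1, 2, 3, 4, 5.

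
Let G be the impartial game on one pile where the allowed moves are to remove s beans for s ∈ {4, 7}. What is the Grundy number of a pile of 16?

Grundy values for subtraction set {4, 7}:
k:     0  1  2  3  4  5  6  7  8  9 10 11 12 13 14 15 16
g(k):  0  0  0  0  1  1  1  1  2  2  2  0  0  0  0  1  1
So g(16) = 1.

1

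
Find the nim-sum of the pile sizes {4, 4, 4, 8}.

12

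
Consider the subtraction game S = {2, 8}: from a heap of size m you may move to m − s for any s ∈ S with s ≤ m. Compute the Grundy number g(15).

0

Build the Grundy sequence with g(k) = mex{g(k−s) : s ∈ {2, 8}, s ≤ k}:
k:     0  1  2  3  4  5  6  7  8  9 10 11 12 13 14 15
g(k):  0  0  1  1  0  0  1  1  2  2  0  0  1  1  0  0
So g(15) = 0.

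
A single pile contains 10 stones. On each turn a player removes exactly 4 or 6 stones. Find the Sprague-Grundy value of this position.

Compute g(0), g(1), … for moves {4, 6}:
g(0) = mex{} = 0
g(1) = mex{} = 0
g(2) = mex{} = 0
g(3) = mex{} = 0
g(4) = mex{0} = 1
g(5) = mex{0} = 1
g(6) = mex{0} = 1
g(7) = mex{0} = 1
g(8) = mex{0,1} = 2
g(9) = mex{0,1} = 2
g(10) = mex{1} = 0
So g(10) = 0.

0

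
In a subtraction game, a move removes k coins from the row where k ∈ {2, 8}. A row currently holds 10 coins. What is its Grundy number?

0

Build the Grundy sequence with g(k) = mex{g(k−s) : s ∈ {2, 8}, s ≤ k}:
g(0) = mex{} = 0
g(1) = mex{} = 0
g(2) = mex{0} = 1
g(3) = mex{0} = 1
g(4) = mex{1} = 0
g(5) = mex{1} = 0
g(6) = mex{0} = 1
g(7) = mex{0} = 1
g(8) = mex{0,1} = 2
g(9) = mex{0,1} = 2
g(10) = mex{1,2} = 0
So g(10) = 0.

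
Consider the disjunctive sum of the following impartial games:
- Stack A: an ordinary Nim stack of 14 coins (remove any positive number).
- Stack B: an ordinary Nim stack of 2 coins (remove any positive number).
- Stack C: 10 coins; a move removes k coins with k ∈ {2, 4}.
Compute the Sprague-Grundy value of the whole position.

Stack A is a plain Nim stack of size 14, so its Grundy value is 14.
Stack B is a plain Nim stack of size 2, so its Grundy value is 2.
Build the Grundy sequence for stack C with g(k) = mex{g(k−s) : s ∈ {2, 4}, s ≤ k}:
k:     0  1  2  3  4  5  6  7  8  9 10
g(k):  0  0  1  1  2  2  0  0  1  1  2
So g(10) = 2.
The value of a disjunctive sum is the nim-sum of the parts.
Combined value = 14 ⊕ 2 ⊕ 2 = 14.

14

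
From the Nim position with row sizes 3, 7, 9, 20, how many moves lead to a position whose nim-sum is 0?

1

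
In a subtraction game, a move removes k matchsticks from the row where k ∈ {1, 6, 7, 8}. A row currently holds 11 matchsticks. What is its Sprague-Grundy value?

3

Compute g(0), g(1), … for moves {1, 6, 7, 8}:
k:     0  1  2  3  4  5  6  7  8  9 10 11
g(k):  0  1  0  1  0  1  2  3  2  3  2  3
So g(11) = 3.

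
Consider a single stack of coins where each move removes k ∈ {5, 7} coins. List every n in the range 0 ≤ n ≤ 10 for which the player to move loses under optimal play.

Compute g(0), g(1), … for moves {5, 7}:
g(0) = mex{} = 0
g(1) = mex{} = 0
g(2) = mex{} = 0
g(3) = mex{} = 0
g(4) = mex{} = 0
g(5) = mex{0} = 1
g(6) = mex{0} = 1
g(7) = mex{0} = 1
g(8) = mex{0} = 1
g(9) = mex{0} = 1
g(10) = mex{0,1} = 2
The P-positions (g = 0) in 0..10 are 0, 1, 2, 3, 4.

0, 1, 2, 3, 4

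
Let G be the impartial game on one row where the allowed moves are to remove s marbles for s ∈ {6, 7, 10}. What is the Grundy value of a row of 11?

1

Grundy values for subtraction set {6, 7, 10}:
g(0) = mex{} = 0
g(1) = mex{} = 0
g(2) = mex{} = 0
g(3) = mex{} = 0
g(4) = mex{} = 0
g(5) = mex{} = 0
g(6) = mex{0} = 1
g(7) = mex{0} = 1
g(8) = mex{0} = 1
g(9) = mex{0} = 1
g(10) = mex{0} = 1
g(11) = mex{0} = 1
So g(11) = 1.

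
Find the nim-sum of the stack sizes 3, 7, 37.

33

Bitwise XOR of the heap sizes:
  000011  (3)
  000111  (7)
  100101  (37)
  ------
  100001  (33)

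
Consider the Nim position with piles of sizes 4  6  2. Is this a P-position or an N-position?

Nim-sum: 4 XOR 6 XOR 2 = 0.
The nim-sum is 0, so this is a P-position: the player to move is in a losing position under optimal play.

P-position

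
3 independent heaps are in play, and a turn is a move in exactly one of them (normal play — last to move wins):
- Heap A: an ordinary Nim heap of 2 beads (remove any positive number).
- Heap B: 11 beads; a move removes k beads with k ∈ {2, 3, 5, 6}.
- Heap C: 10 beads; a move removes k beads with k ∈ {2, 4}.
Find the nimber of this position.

1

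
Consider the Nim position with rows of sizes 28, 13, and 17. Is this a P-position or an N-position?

P-position

Compute the nim-sum pairwise:
28 ^ 13 = 17
17 ^ 17 = 0
The nim-sum is 0, so this is a P-position: the player to move is in a losing position under optimal play.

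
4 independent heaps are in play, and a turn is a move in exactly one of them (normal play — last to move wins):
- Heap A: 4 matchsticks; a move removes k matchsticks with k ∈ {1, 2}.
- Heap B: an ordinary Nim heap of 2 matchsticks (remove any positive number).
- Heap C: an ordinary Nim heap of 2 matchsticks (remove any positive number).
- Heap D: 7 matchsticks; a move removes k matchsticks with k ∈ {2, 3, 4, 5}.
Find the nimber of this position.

1

Build the Grundy sequence for heap A with g(k) = mex{g(k−s) : s ∈ {1, 2}, s ≤ k}:
g(0) = mex{} = 0
g(1) = mex{0} = 1
g(2) = mex{0,1} = 2
g(3) = mex{1,2} = 0
g(4) = mex{0,2} = 1
So g(4) = 1.
Heap B is a plain Nim heap of size 2, so its Grundy value is 2.
Heap C is a plain Nim heap of size 2, so its Grundy value is 2.
Grundy values for heap D (subtraction set {2, 3, 4, 5}):
g(0) = mex{} = 0
g(1) = mex{} = 0
g(2) = mex{0} = 1
g(3) = mex{0} = 1
g(4) = mex{0,1} = 2
g(5) = mex{0,1} = 2
g(6) = mex{0,1,2} = 3
g(7) = mex{1,2} = 0
So g(7) = 0.
The value of a disjunctive sum is the nim-sum of the parts.
Combined value = 1 XOR 2 XOR 2 XOR 0 = 1.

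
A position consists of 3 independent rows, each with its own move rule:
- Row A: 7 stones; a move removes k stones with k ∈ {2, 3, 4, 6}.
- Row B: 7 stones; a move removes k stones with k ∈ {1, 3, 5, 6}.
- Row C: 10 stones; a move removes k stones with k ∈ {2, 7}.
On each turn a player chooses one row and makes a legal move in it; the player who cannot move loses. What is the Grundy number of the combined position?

0

Build the Grundy sequence for row A with g(k) = mex{g(k−s) : s ∈ {2, 3, 4, 6}, s ≤ k}:
k:     0  1  2  3  4  5  6  7
g(k):  0  0  1  1  2  2  3  3
So g(7) = 3.
Grundy values for row B (subtraction set {1, 3, 5, 6}):
k:     0  1  2  3  4  5  6  7
g(k):  0  1  0  1  0  1  2  3
So g(7) = 3.
Build the Grundy sequence for row C with g(k) = mex{g(k−s) : s ∈ {2, 7}, s ≤ k}:
k:     0  1  2  3  4  5  6  7  8  9 10
g(k):  0  0  1  1  0  0  1  1  2  0  0
So g(10) = 0.
By the Sprague-Grundy theorem, the Grundy value of a sum of independent games is the XOR of the component values.
Combined value = 3 ⊕ 3 ⊕ 0 = 0.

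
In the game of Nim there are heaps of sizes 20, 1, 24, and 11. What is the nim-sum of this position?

6

Bitwise XOR of the heap sizes:
  10100  (20)
  00001  (1)
  11000  (24)
  01011  (11)
  -----
  00110  (6)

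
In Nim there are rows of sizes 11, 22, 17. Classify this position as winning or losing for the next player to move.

Winning position

In binary:
  01011  (11)
  10110  (22)
  10001  (17)
  -----
  01100  (12)
The nim-sum is 12 ≠ 0, so this is an N-position: the player to move can win.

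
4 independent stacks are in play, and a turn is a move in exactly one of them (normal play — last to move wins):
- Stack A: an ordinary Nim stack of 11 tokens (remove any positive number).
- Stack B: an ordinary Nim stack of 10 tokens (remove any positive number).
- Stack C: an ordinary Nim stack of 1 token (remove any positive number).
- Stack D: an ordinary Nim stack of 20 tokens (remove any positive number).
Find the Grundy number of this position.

20

Stack A is a plain Nim stack of size 11, so its Grundy value is 11.
Stack B is a plain Nim stack of size 10, so its Grundy value is 10.
Stack C is a plain Nim stack of size 1, so its Grundy value is 1.
Stack D is a plain Nim stack of size 20, so its Grundy value is 20.
The value of a disjunctive sum is the nim-sum of the parts.
Combined value = 11 XOR 10 XOR 1 XOR 20 = 20.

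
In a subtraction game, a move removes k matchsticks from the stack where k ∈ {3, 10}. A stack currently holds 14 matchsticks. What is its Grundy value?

0

Grundy values for subtraction set {3, 10}:
g(0) = mex{} = 0
g(1) = mex{} = 0
g(2) = mex{} = 0
g(3) = mex{0} = 1
g(4) = mex{0} = 1
g(5) = mex{0} = 1
g(6) = mex{1} = 0
g(7) = mex{1} = 0
g(8) = mex{1} = 0
g(9) = mex{0} = 1
g(10) = mex{0} = 1
g(11) = mex{0} = 1
g(12) = mex{0,1} = 2
g(13) = mex{1} = 0
g(14) = mex{1} = 0
So g(14) = 0.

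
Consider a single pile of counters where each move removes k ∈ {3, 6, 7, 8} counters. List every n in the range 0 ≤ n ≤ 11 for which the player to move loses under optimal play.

Grundy values for subtraction set {3, 6, 7, 8}:
k:     0  1  2  3  4  5  6  7  8  9 10 11
g(k):  0  0  0  1  1  1  2  2  2  3  3  0
The P-positions (g = 0) in 0..11 are 0, 1, 2, 11.

0, 1, 2, 11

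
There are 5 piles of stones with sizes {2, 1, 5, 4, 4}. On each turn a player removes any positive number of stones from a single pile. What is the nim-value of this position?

6

Compute the nim-sum pairwise:
2 XOR 1 = 3
3 XOR 5 = 6
6 XOR 4 = 2
2 XOR 4 = 6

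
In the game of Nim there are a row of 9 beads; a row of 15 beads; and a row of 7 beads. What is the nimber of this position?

1

Compute the nim-sum pairwise:
9 ⊕ 15 = 6
6 ⊕ 7 = 1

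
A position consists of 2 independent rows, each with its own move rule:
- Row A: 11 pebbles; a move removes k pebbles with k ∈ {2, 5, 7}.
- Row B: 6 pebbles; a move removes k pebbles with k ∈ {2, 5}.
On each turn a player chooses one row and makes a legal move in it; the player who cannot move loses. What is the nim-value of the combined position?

2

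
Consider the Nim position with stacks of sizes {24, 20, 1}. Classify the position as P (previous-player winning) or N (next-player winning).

N-position

Write each in binary and XOR column by column:
  11000  (24)
  10100  (20)
  00001  (1)
  -----
  01101  (13)
The nim-sum is 13 ≠ 0, so this is an N-position: the player to move can win.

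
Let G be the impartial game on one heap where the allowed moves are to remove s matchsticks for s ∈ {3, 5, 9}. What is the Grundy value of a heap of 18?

0

Compute g(0), g(1), … for moves {3, 5, 9}:
k:     0  1  2  3  4  5  6  7  8  9 10 11 12 13 14 15 16 17 18
g(k):  0  0  0  1  1  1  2  2  0  3  3  1  0  2  0  1  0  1  0
So g(18) = 0.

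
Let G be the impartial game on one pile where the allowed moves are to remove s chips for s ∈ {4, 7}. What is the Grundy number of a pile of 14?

0

Build the Grundy sequence with g(k) = mex{g(k−s) : s ∈ {4, 7}, s ≤ k}:
k:     0  1  2  3  4  5  6  7  8  9 10 11 12 13 14
g(k):  0  0  0  0  1  1  1  1  2  2  2  0  0  0  0
So g(14) = 0.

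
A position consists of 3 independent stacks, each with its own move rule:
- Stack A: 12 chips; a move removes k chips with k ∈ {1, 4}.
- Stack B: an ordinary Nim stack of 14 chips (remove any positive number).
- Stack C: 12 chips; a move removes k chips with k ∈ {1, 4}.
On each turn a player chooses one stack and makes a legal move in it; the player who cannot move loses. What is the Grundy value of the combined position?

14

Grundy values for stack A (subtraction set {1, 4}):
g(0) = mex{} = 0
g(1) = mex{0} = 1
g(2) = mex{1} = 0
g(3) = mex{0} = 1
g(4) = mex{0,1} = 2
g(5) = mex{1,2} = 0
g(6) = mex{0} = 1
g(7) = mex{1} = 0
g(8) = mex{0,2} = 1
g(9) = mex{0,1} = 2
g(10) = mex{1,2} = 0
g(11) = mex{0} = 1
g(12) = mex{1} = 0
So g(12) = 0.
Stack B is a plain Nim stack of size 14, so its Grundy value is 14.
For stack C, compute g(0), g(1), … with moves {1, 4}:
k:     0  1  2  3  4  5  6  7  8  9 10 11 12
g(k):  0  1  0  1  2  0  1  0  1  2  0  1  0
So g(12) = 0.
By the Sprague-Grundy theorem, the Grundy value of a sum of independent games is the XOR of the component values.
Combined value = 0 ⊕ 14 ⊕ 0 = 14.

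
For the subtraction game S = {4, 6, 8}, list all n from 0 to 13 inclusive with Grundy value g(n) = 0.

0, 1, 2, 3, 12, 13

Build the Grundy sequence with g(k) = mex{g(k−s) : s ∈ {4, 6, 8}, s ≤ k}:
k:     0  1  2  3  4  5  6  7  8  9 10 11 12 13
g(k):  0  0  0  0  1  1  1  1  2  2  2  2  0  0
The P-positions (g = 0) in 0..13 are 0, 1, 2, 3, 12, 13.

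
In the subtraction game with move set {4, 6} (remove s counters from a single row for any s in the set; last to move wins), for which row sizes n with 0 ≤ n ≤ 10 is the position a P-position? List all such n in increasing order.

Grundy values for subtraction set {4, 6}:
g(0) = mex{} = 0
g(1) = mex{} = 0
g(2) = mex{} = 0
g(3) = mex{} = 0
g(4) = mex{0} = 1
g(5) = mex{0} = 1
g(6) = mex{0} = 1
g(7) = mex{0} = 1
g(8) = mex{0,1} = 2
g(9) = mex{0,1} = 2
g(10) = mex{1} = 0
The P-positions (g = 0) in 0..10 are 0, 1, 2, 3, 10.

0, 1, 2, 3, 10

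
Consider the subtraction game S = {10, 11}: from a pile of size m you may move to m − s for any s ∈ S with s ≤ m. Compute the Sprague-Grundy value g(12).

1

Compute g(0), g(1), … for moves {10, 11}:
g(0) = mex{} = 0
g(1) = mex{} = 0
g(2) = mex{} = 0
g(3) = mex{} = 0
g(4) = mex{} = 0
g(5) = mex{} = 0
g(6) = mex{} = 0
g(7) = mex{} = 0
g(8) = mex{} = 0
g(9) = mex{} = 0
g(10) = mex{0} = 1
g(11) = mex{0} = 1
g(12) = mex{0} = 1
So g(12) = 1.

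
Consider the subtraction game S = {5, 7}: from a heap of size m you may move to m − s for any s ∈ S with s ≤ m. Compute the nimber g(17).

1

Grundy values for subtraction set {5, 7}:
k:     0  1  2  3  4  5  6  7  8  9 10 11 12 13 14 15 16 17
g(k):  0  0  0  0  0  1  1  1  1  1  2  2  0  0  0  0  0  1
So g(17) = 1.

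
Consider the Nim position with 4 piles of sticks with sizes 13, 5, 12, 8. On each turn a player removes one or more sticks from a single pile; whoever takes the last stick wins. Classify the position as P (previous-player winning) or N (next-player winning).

N-position

Nim-sum: 13 XOR 5 XOR 12 XOR 8 = 12.
The nim-sum is 12 ≠ 0, so this is an N-position: the player to move can win.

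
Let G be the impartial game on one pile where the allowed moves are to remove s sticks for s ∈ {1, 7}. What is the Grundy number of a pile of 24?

0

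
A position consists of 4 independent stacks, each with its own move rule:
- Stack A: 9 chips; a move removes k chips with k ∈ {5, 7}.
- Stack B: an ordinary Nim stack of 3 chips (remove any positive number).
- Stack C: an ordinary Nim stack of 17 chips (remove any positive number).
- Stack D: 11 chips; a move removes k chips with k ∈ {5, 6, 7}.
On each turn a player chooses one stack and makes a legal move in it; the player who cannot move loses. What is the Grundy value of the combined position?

For stack A, compute g(0), g(1), … with moves {5, 7}:
g(0) = mex{} = 0
g(1) = mex{} = 0
g(2) = mex{} = 0
g(3) = mex{} = 0
g(4) = mex{} = 0
g(5) = mex{0} = 1
g(6) = mex{0} = 1
g(7) = mex{0} = 1
g(8) = mex{0} = 1
g(9) = mex{0} = 1
So g(9) = 1.
Stack B is a plain Nim stack of size 3, so its Grundy value is 3.
Stack C is a plain Nim stack of size 17, so its Grundy value is 17.
Build the Grundy sequence for stack D with g(k) = mex{g(k−s) : s ∈ {5, 6, 7}, s ≤ k}:
g(0) = mex{} = 0
g(1) = mex{} = 0
g(2) = mex{} = 0
g(3) = mex{} = 0
g(4) = mex{} = 0
g(5) = mex{0} = 1
g(6) = mex{0} = 1
g(7) = mex{0} = 1
g(8) = mex{0} = 1
g(9) = mex{0} = 1
g(10) = mex{0,1} = 2
g(11) = mex{0,1} = 2
So g(11) = 2.
By the Sprague-Grundy theorem, the Grundy value of a sum of independent games is the XOR of the component values.
Combined value = 1 XOR 3 XOR 17 XOR 2 = 17.

17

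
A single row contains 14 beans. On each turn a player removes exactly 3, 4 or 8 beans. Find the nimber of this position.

0

Build the Grundy sequence with g(k) = mex{g(k−s) : s ∈ {3, 4, 8}, s ≤ k}:
k:     0  1  2  3  4  5  6  7  8  9 10 11 12 13 14
g(k):  0  0  0  1  1  1  2  0  2  3  1  3  0  0  0
So g(14) = 0.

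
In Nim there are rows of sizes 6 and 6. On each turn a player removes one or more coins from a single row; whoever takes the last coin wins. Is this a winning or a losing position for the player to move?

Nim-sum: 6 ^ 6 = 0.
The nim-sum is 0, so this is a P-position: the player to move is in a losing position under optimal play.

Losing position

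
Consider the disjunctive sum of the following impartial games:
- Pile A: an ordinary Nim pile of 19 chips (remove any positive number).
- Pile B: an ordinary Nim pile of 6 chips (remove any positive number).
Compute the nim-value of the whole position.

21

Pile A is a plain Nim pile of size 19, so its Grundy value is 19.
Pile B is a plain Nim pile of size 6, so its Grundy value is 6.
By the Sprague-Grundy theorem, the Grundy value of a sum of independent games is the XOR of the component values.
Combined value = 19 XOR 6 = 21.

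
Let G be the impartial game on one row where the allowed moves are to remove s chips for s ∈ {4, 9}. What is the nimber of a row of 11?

Compute g(0), g(1), … for moves {4, 9}:
g(0) = mex{} = 0
g(1) = mex{} = 0
g(2) = mex{} = 0
g(3) = mex{} = 0
g(4) = mex{0} = 1
g(5) = mex{0} = 1
g(6) = mex{0} = 1
g(7) = mex{0} = 1
g(8) = mex{1} = 0
g(9) = mex{0,1} = 2
g(10) = mex{0,1} = 2
g(11) = mex{0,1} = 2
So g(11) = 2.

2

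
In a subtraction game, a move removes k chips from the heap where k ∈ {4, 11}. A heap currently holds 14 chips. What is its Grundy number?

1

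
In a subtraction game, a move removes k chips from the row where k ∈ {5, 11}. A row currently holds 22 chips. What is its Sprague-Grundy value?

Build the Grundy sequence with g(k) = mex{g(k−s) : s ∈ {5, 11}, s ≤ k}:
k:     0  1  2  3  4  5  6  7  8  9 10 11 12 13 14 15 16 17 18 19 20 21 22
g(k):  0  0  0  0  0  1  1  1  1  1  0  2  2  2  2  1  0  0  0  0  0  1  1
So g(22) = 1.

1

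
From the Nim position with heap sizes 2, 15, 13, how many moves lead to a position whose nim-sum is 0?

0

Compute the nim-sum pairwise:
2 ^ 15 = 13
13 ^ 13 = 0
The nim-sum is already 0, so every move leaves a nonzero nim-sum — there are no winning moves.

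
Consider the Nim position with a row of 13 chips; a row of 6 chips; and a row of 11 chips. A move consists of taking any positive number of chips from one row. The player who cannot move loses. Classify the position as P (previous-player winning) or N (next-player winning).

P-position

Compute the nim-sum pairwise:
13 ^ 6 = 11
11 ^ 11 = 0
The nim-sum is 0, so this is a P-position: the player to move is in a losing position under optimal play.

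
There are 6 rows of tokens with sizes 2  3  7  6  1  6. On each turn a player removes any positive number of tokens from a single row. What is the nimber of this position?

7

Compute the nim-sum pairwise:
2 ⊕ 3 = 1
1 ⊕ 7 = 6
6 ⊕ 6 = 0
0 ⊕ 1 = 1
1 ⊕ 6 = 7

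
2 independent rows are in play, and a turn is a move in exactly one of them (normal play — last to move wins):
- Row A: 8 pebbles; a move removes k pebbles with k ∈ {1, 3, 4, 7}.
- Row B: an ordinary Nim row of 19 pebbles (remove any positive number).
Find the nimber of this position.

19

For row A, compute g(0), g(1), … with moves {1, 3, 4, 7}:
k:     0  1  2  3  4  5  6  7  8
g(k):  0  1  0  1  2  3  2  3  0
So g(8) = 0.
Row B is a plain Nim row of size 19, so its Grundy value is 19.
The value of a disjunctive sum is the nim-sum of the parts.
Combined value = 0 ⊕ 19 = 19.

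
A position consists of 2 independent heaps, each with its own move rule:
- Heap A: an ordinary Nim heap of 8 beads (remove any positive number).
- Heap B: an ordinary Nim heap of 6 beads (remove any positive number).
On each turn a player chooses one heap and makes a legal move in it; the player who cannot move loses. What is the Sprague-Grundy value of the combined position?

14

Heap A is a plain Nim heap of size 8, so its Grundy value is 8.
Heap B is a plain Nim heap of size 6, so its Grundy value is 6.
The value of a disjunctive sum is the nim-sum of the parts.
Combined value = 8 XOR 6 = 14.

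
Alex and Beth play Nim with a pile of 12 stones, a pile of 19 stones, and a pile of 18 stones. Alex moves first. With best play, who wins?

Alex wins

Nim-sum: 12 XOR 19 XOR 18 = 13.
The nim-sum is 13 ≠ 0, so this is an N-position: the player to move can win; Alex has a winning move.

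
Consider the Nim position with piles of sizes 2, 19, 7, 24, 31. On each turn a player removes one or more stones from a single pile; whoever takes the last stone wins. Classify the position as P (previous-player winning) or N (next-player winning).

Nim-sum: 2 XOR 19 XOR 7 XOR 24 XOR 31 = 17.
The nim-sum is 17 ≠ 0, so this is an N-position: the player to move can win.

N-position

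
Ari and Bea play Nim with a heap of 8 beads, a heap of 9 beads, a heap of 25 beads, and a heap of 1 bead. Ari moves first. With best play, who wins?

Compute the nim-sum pairwise:
8 XOR 9 = 1
1 XOR 25 = 24
24 XOR 1 = 25
The nim-sum is 25 ≠ 0, so this is an N-position: the player to move can win; Ari has a winning move.

Ari wins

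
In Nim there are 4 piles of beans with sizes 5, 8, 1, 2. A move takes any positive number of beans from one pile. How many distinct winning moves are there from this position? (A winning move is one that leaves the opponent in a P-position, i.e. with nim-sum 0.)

1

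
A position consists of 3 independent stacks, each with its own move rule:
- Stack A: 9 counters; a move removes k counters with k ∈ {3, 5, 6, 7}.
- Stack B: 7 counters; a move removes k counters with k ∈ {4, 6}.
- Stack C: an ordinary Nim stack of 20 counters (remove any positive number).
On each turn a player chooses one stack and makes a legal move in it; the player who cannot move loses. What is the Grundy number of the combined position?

22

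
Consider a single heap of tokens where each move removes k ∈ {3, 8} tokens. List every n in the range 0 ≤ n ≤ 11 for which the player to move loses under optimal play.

Build the Grundy sequence with g(k) = mex{g(k−s) : s ∈ {3, 8}, s ≤ k}:
g(0) = mex{} = 0
g(1) = mex{} = 0
g(2) = mex{} = 0
g(3) = mex{0} = 1
g(4) = mex{0} = 1
g(5) = mex{0} = 1
g(6) = mex{1} = 0
g(7) = mex{1} = 0
g(8) = mex{0,1} = 2
g(9) = mex{0} = 1
g(10) = mex{0} = 1
g(11) = mex{1,2} = 0
The P-positions (g = 0) in 0..11 are 0, 1, 2, 6, 7, 11.

0, 1, 2, 6, 7, 11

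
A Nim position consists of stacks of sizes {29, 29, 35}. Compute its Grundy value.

Compute the nim-sum pairwise:
29 ⊕ 29 = 0
0 ⊕ 35 = 35

35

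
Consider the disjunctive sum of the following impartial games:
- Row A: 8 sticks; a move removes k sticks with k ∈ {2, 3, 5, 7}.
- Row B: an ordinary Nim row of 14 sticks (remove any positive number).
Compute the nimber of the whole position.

10

Grundy values for row A (subtraction set {2, 3, 5, 7}):
g(0) = mex{} = 0
g(1) = mex{} = 0
g(2) = mex{0} = 1
g(3) = mex{0} = 1
g(4) = mex{0,1} = 2
g(5) = mex{0,1} = 2
g(6) = mex{0,1,2} = 3
g(7) = mex{0,1,2} = 3
g(8) = mex{0,1,2,3} = 4
So g(8) = 4.
Row B is a plain Nim row of size 14, so its Grundy value is 14.
The value of a disjunctive sum is the nim-sum of the parts.
Combined value = 4 ⊕ 14 = 10.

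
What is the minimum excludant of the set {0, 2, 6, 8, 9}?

0 is in the set but 1 is not, so the mex is 1.

1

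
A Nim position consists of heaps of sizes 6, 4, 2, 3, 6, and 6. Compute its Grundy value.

3

Nim-sum: 6 ^ 4 ^ 2 ^ 3 ^ 6 ^ 6 = 3.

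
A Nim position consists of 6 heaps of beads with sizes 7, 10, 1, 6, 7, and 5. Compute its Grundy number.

Compute the nim-sum pairwise:
7 ⊕ 10 = 13
13 ⊕ 1 = 12
12 ⊕ 6 = 10
10 ⊕ 7 = 13
13 ⊕ 5 = 8

8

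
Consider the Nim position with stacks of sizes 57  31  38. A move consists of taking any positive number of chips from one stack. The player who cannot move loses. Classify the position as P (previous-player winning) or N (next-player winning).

Compute the nim-sum pairwise:
57 ^ 31 = 38
38 ^ 38 = 0
The nim-sum is 0, so this is a P-position: the player to move is in a losing position under optimal play.

P-position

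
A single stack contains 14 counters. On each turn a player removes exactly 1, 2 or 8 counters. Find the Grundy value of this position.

Grundy values for subtraction set {1, 2, 8}:
g(0) = mex{} = 0
g(1) = mex{0} = 1
g(2) = mex{0,1} = 2
g(3) = mex{1,2} = 0
g(4) = mex{0,2} = 1
g(5) = mex{0,1} = 2
g(6) = mex{1,2} = 0
g(7) = mex{0,2} = 1
g(8) = mex{0,1} = 2
g(9) = mex{1,2} = 0
g(10) = mex{0,2} = 1
g(11) = mex{0,1} = 2
g(12) = mex{1,2} = 0
g(13) = mex{0,2} = 1
g(14) = mex{0,1} = 2
So g(14) = 2.

2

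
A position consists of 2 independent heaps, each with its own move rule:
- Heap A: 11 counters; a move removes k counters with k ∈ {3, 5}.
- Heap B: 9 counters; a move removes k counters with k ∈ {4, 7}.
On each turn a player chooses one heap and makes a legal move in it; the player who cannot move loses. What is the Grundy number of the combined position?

3

Grundy values for heap A (subtraction set {3, 5}):
g(0) = mex{} = 0
g(1) = mex{} = 0
g(2) = mex{} = 0
g(3) = mex{0} = 1
g(4) = mex{0} = 1
g(5) = mex{0} = 1
g(6) = mex{0,1} = 2
g(7) = mex{0,1} = 2
g(8) = mex{1} = 0
g(9) = mex{1,2} = 0
g(10) = mex{1,2} = 0
g(11) = mex{0,2} = 1
So g(11) = 1.
Build the Grundy sequence for heap B with g(k) = mex{g(k−s) : s ∈ {4, 7}, s ≤ k}:
g(0) = mex{} = 0
g(1) = mex{} = 0
g(2) = mex{} = 0
g(3) = mex{} = 0
g(4) = mex{0} = 1
g(5) = mex{0} = 1
g(6) = mex{0} = 1
g(7) = mex{0} = 1
g(8) = mex{0,1} = 2
g(9) = mex{0,1} = 2
So g(9) = 2.
The value of a disjunctive sum is the nim-sum of the parts.
Combined value = 1 XOR 2 = 3.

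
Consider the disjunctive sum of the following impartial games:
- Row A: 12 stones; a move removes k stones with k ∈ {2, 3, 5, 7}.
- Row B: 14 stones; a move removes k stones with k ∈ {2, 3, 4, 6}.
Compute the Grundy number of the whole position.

Build the Grundy sequence for row A with g(k) = mex{g(k−s) : s ∈ {2, 3, 5, 7}, s ≤ k}:
k:     0  1  2  3  4  5  6  7  8  9 10 11 12
g(k):  0  0  1  1  2  2  3  3  4  0  0  1  1
So g(12) = 1.
Grundy values for row B (subtraction set {2, 3, 4, 6}):
k:     0  1  2  3  4  5  6  7  8  9 10 11 12 13 14
g(k):  0  0  1  1  2  2  3  3  0  0  1  1  2  2  3
So g(14) = 3.
By the Sprague-Grundy theorem, the Grundy value of a sum of independent games is the XOR of the component values.
Combined value = 1 XOR 3 = 2.

2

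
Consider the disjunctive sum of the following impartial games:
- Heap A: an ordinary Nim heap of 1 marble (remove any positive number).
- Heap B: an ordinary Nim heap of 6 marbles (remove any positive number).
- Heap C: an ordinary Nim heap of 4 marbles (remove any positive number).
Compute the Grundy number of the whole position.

Heap A is a plain Nim heap of size 1, so its Grundy value is 1.
Heap B is a plain Nim heap of size 6, so its Grundy value is 6.
Heap C is a plain Nim heap of size 4, so its Grundy value is 4.
The value of a disjunctive sum is the nim-sum of the parts.
Combined value = 1 ⊕ 6 ⊕ 4 = 3.

3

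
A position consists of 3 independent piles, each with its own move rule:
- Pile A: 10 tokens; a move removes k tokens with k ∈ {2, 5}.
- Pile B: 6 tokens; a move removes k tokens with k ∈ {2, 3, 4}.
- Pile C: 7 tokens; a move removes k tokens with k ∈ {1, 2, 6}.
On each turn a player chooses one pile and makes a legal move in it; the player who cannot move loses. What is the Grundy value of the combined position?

1

Grundy values for pile A (subtraction set {2, 5}):
g(0) = mex{} = 0
g(1) = mex{} = 0
g(2) = mex{0} = 1
g(3) = mex{0} = 1
g(4) = mex{1} = 0
g(5) = mex{0,1} = 2
g(6) = mex{0} = 1
g(7) = mex{1,2} = 0
g(8) = mex{1} = 0
g(9) = mex{0} = 1
g(10) = mex{0,2} = 1
So g(10) = 1.
For pile B, compute g(0), g(1), … with moves {2, 3, 4}:
k:     0  1  2  3  4  5  6
g(k):  0  0  1  1  2  2  0
So g(6) = 0.
Grundy values for pile C (subtraction set {1, 2, 6}):
k:     0  1  2  3  4  5  6  7
g(k):  0  1  2  0  1  2  3  0
So g(7) = 0.
By the Sprague-Grundy theorem, the Grundy value of a sum of independent games is the XOR of the component values.
Combined value = 1 ⊕ 0 ⊕ 0 = 1.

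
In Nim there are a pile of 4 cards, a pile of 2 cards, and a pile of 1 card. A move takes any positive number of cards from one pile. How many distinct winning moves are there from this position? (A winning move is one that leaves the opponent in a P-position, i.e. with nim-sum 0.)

In binary:
  100  (4)
  010  (2)
  001  (1)
  ---
  111  (7)
The overall nim-sum is X = 7. A pile of size p has a winning move iff p XOR X < p (reduce it to p XOR X).
  4: 4 XOR 7 = 3 < 4 — winning move (to 3).
  2: 2 XOR 7 = 5 ≥ 2 — no move.
  1: 1 XOR 7 = 6 ≥ 1 — no move.
That gives 1 winning move.

1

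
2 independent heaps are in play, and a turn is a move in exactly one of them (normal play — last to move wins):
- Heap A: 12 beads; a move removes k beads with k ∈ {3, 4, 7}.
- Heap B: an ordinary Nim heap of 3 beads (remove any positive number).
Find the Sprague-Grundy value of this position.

3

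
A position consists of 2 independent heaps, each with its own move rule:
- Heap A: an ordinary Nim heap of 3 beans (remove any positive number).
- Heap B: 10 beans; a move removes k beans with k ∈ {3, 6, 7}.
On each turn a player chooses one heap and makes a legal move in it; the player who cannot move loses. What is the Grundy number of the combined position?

3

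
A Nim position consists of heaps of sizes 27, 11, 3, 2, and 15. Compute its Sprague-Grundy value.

Nim-sum: 27 ^ 11 ^ 3 ^ 2 ^ 15 = 30.

30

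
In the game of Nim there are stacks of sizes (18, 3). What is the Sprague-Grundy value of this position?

17

Nim-sum: 18 ^ 3 = 17.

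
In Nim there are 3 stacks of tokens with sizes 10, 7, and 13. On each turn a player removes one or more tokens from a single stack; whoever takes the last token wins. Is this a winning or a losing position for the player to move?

Bitwise XOR of the heap sizes:
  1010  (10)
  0111  (7)
  1101  (13)
  ----
  0000  (0)
The nim-sum is 0, so this is a P-position: the player to move is in a losing position under optimal play.

Losing position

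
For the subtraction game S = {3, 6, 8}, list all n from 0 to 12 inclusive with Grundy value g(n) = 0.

0, 1, 2, 11, 12

Grundy values for subtraction set {3, 6, 8}:
k:     0  1  2  3  4  5  6  7  8  9 10 11 12
g(k):  0  0  0  1  1  1  2  2  2  3  3  0  0
The P-positions (g = 0) in 0..12 are 0, 1, 2, 11, 12.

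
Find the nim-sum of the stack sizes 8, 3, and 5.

Compute the nim-sum pairwise:
8 XOR 3 = 11
11 XOR 5 = 14

14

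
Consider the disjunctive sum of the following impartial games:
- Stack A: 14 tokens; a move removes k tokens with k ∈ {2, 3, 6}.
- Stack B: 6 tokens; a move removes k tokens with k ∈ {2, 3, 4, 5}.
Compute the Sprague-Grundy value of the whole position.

3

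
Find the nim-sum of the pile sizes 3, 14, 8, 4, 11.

10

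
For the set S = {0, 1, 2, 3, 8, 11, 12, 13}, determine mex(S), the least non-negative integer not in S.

The values 0, 1, 2, 3 are all present; 4 is the first non-negative integer missing from the set.

4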